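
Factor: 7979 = 79^1*101^1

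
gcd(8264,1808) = 8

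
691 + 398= 1089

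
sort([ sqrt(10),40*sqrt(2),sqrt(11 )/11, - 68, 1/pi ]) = [  -  68, sqrt(11 ) /11, 1/pi,  sqrt( 10),  40*sqrt(2)]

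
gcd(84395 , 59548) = 1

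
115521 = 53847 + 61674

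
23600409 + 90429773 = 114030182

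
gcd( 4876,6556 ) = 4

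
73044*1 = 73044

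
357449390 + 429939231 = 787388621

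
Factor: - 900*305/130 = -2^1 * 3^2*5^2 * 13^( - 1) * 61^1 = - 27450/13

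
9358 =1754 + 7604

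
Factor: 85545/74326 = 2^(- 1)*3^2*5^1 *7^ ( - 1)*1901^1*5309^( - 1)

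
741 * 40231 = 29811171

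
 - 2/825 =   -  2/825 = - 0.00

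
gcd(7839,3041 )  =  1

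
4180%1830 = 520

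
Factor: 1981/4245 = 3^(-1)*5^( - 1)*7^1 = 7/15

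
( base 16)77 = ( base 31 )3q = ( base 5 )434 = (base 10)119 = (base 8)167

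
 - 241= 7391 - 7632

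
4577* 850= 3890450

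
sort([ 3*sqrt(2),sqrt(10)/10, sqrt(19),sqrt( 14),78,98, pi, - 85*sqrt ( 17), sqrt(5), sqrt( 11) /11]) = [ - 85 *sqrt(17) , sqrt ( 11)/11,sqrt(10)/10,sqrt(5 ), pi,sqrt(14),3*sqrt (2),sqrt(19),78,98]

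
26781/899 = 26781/899 = 29.79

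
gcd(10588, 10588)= 10588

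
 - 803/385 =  - 73/35  =  - 2.09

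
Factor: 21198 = 2^1 * 3^1*3533^1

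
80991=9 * 8999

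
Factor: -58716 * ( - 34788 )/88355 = 2042612208/88355 = 2^4*3^3*5^( - 1 )*7^1 * 13^1 * 41^(-1)*223^1*233^1 *431^( - 1)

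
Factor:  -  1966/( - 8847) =2/9 = 2^1*3^( - 2) 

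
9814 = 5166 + 4648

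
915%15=0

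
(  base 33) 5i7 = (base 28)7JQ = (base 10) 6046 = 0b1011110011110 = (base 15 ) 1bd1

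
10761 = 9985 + 776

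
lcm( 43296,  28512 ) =1168992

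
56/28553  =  8/4079 = 0.00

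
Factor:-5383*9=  - 3^2 * 7^1*769^1 = - 48447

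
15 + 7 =22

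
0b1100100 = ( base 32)34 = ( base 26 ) 3m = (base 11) 91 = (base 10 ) 100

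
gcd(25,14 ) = 1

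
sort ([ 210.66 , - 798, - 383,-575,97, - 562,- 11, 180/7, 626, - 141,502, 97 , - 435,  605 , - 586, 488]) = [ - 798,-586, - 575, - 562, - 435, - 383,  -  141, - 11, 180/7, 97, 97,210.66, 488, 502,605 , 626 ] 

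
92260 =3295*28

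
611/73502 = 47/5654 = 0.01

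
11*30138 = 331518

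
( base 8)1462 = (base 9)1108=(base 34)O2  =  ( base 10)818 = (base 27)138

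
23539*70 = 1647730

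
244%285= 244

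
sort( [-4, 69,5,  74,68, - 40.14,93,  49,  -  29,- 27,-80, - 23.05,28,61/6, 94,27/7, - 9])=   [ - 80, - 40.14, - 29,-27,-23.05, - 9,-4,27/7,5,61/6,28, 49,68, 69,74, 93,  94] 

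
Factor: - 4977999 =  - 3^2*13^1*157^1*271^1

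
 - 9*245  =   - 2205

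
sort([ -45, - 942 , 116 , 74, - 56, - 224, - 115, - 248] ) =[-942, - 248,  -  224 , - 115,-56 ,-45, 74,116 ]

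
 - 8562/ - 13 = 8562/13 = 658.62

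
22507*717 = 16137519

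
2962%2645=317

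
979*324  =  317196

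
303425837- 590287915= - 286862078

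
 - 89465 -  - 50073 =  - 39392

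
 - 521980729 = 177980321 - 699961050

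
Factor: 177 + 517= 694 = 2^1*347^1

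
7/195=7/195 = 0.04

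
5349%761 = 22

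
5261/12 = 438  +  5/12 = 438.42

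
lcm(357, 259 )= 13209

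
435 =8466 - 8031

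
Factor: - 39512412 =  - 2^2*3^2*101^1*10867^1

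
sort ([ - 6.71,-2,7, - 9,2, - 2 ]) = [-9, - 6.71, - 2,- 2,  2, 7]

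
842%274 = 20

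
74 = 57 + 17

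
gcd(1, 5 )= 1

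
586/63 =9  +  19/63 = 9.30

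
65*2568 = 166920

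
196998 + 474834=671832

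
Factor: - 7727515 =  - 5^1 * 1545503^1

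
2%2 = 0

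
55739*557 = 31046623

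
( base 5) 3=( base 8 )3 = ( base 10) 3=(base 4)3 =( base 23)3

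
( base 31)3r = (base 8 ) 170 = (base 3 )11110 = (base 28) 48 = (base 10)120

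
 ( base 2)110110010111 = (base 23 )6d6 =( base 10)3479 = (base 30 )3PT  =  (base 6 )24035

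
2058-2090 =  - 32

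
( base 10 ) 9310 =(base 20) 135a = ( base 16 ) 245e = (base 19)16f0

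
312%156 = 0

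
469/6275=469/6275 = 0.07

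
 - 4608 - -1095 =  - 3513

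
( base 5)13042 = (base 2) 1111111110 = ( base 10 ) 1022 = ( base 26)1d8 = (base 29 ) 167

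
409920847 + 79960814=489881661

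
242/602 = 121/301 = 0.40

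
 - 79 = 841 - 920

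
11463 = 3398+8065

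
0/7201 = 0 = 0.00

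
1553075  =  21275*73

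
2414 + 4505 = 6919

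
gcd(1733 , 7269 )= 1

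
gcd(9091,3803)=1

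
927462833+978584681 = 1906047514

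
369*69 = 25461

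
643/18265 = 643/18265 = 0.04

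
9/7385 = 9/7385 = 0.00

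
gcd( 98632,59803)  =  1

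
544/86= 6 + 14/43 =6.33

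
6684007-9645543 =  - 2961536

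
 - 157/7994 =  - 1+7837/7994 = - 0.02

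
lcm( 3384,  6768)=6768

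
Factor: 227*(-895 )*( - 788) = 2^2*5^1*179^1*197^1*227^1 = 160094020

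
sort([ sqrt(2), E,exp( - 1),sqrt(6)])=[ exp( -1),sqrt ( 2),sqrt(6), E ] 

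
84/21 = 4=4.00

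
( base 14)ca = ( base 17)a8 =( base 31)5N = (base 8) 262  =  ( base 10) 178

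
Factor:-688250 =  -2^1*5^3*2753^1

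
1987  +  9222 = 11209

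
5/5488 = 5/5488 = 0.00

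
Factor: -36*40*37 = -2^5*3^2 * 5^1*37^1=- 53280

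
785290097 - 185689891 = 599600206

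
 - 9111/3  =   - 3037 = - 3037.00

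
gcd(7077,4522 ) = 7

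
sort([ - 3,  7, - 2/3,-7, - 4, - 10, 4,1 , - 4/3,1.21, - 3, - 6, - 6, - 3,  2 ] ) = [ - 10, - 7, - 6,-6, - 4 , - 3, - 3, - 3, - 4/3,-2/3, 1, 1.21,2,4, 7]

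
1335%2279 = 1335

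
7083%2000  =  1083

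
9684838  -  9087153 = 597685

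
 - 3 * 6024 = -18072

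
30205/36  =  839+1/36  =  839.03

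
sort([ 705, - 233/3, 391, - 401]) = [ - 401, - 233/3,  391, 705] 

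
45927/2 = 22963+1/2 = 22963.50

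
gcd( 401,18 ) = 1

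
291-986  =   - 695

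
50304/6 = 8384 =8384.00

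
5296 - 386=4910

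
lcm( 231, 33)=231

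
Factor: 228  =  2^2*3^1*19^1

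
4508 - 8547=-4039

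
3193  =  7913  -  4720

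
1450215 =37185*39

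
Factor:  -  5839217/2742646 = -2^( - 1 )*23^1*29^( - 1)*47287^( - 1 )*253879^1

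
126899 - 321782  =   - 194883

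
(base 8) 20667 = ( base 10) 8631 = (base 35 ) 71l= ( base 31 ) 8ud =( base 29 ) A7I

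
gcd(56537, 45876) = 1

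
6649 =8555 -1906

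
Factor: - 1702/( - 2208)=37/48 = 2^ ( - 4 )*3^( - 1)*37^1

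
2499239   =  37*67547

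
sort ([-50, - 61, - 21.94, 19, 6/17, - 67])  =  [ - 67,-61, - 50,  -  21.94, 6/17,19 ]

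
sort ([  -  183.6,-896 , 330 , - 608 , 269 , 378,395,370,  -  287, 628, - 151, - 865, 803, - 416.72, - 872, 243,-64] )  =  [-896, - 872,-865, - 608,-416.72, -287,-183.6, - 151, - 64, 243, 269,330,370,378,395,628,  803 ]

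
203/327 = 203/327=0.62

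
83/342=83/342 = 0.24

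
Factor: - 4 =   -  2^2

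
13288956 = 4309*3084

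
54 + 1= 55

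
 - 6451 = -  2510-3941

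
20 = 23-3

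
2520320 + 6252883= 8773203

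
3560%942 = 734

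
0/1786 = 0   =  0.00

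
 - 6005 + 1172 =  - 4833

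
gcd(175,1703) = 1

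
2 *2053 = 4106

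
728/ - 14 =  - 52/1=- 52.00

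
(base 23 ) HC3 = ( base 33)8gw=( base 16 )2438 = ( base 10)9272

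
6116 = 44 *139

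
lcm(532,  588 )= 11172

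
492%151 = 39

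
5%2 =1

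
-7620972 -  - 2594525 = - 5026447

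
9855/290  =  1971/58 = 33.98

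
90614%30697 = 29220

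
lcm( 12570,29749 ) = 892470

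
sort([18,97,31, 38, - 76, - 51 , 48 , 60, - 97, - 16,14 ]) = [ - 97, - 76, - 51, - 16,14, 18,31, 38,48, 60, 97 ]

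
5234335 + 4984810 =10219145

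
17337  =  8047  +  9290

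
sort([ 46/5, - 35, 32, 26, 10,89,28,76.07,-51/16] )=[ - 35, - 51/16,46/5, 10, 26,  28,32,76.07,89]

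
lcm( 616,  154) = 616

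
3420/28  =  122 + 1/7 = 122.14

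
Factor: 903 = 3^1*7^1*43^1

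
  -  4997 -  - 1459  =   - 3538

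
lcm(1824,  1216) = 3648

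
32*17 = 544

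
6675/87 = 76+21/29 = 76.72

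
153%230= 153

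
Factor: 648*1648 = 2^7 * 3^4*103^1=1067904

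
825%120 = 105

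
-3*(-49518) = 148554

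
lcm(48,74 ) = 1776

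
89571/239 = 89571/239 = 374.77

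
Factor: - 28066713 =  - 3^1*59^1*257^1*617^1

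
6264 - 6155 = 109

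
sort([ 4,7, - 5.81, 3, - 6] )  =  [-6, - 5.81 , 3,  4, 7] 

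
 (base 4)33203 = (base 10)995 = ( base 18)315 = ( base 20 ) 29f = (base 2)1111100011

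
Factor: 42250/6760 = 2^( - 2)*5^2 = 25/4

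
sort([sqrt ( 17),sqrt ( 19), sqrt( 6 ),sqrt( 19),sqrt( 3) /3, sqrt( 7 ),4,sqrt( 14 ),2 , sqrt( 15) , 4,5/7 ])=[ sqrt( 3 ) /3, 5/7,2, sqrt( 6 ),sqrt(7),sqrt( 14 ),sqrt ( 15 ),4,  4,sqrt( 17 ),sqrt( 19 ),sqrt(19 ) ] 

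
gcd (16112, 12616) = 152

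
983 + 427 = 1410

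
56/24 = 7/3 = 2.33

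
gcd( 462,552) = 6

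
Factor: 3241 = 7^1*463^1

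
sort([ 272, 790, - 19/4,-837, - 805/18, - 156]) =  [ - 837, - 156, - 805/18, - 19/4 , 272,  790 ]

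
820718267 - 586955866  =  233762401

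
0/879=0  =  0.00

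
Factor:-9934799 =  - 7^2*202751^1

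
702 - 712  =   - 10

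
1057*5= 5285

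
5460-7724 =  - 2264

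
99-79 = 20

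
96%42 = 12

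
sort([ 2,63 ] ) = [ 2, 63]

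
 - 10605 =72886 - 83491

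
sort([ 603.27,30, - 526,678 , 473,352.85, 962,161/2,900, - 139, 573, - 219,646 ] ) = [ - 526, - 219, - 139 , 30, 161/2,352.85, 473 , 573,603.27,  646,  678,900, 962 ] 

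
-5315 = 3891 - 9206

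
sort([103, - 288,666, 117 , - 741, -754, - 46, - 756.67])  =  [-756.67, - 754,-741, - 288, - 46,  103, 117, 666]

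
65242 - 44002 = 21240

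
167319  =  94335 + 72984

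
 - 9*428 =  - 3852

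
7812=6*1302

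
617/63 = 9+ 50/63 = 9.79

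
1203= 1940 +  - 737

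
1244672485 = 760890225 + 483782260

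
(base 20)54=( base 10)104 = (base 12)88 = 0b1101000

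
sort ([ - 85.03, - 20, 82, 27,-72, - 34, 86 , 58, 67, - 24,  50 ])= [ - 85.03, - 72, - 34, -24, - 20, 27, 50,  58, 67, 82,86 ]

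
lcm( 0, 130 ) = 0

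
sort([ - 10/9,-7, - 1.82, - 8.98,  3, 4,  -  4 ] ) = [ - 8.98,  -  7, - 4, -1.82,  -  10/9, 3, 4 ] 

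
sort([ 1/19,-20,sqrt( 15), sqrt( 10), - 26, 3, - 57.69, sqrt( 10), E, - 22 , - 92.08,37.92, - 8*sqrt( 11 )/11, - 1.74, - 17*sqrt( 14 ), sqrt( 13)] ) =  [ - 92.08, - 17*sqrt( 14 ), - 57.69, - 26,-22, - 20, - 8*sqrt(11 )/11, - 1.74,1/19, E,3,sqrt ( 10),sqrt( 10),  sqrt( 13 ), sqrt(15), 37.92 ]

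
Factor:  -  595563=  - 3^1*67^1*2963^1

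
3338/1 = 3338 = 3338.00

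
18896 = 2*9448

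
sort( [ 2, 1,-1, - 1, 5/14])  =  [ - 1,  -  1,5/14,1,2]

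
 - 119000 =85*(-1400 )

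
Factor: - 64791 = - 3^2*23^1*313^1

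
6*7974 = 47844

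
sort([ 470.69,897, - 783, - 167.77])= [ - 783, - 167.77,470.69 , 897 ] 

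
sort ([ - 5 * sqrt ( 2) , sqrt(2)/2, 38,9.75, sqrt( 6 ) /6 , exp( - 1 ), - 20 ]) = [ - 20,  -  5*sqrt (2 ), exp( - 1),sqrt( 6)/6,sqrt( 2 )/2,9.75,  38 ]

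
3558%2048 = 1510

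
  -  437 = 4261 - 4698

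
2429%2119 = 310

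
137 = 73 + 64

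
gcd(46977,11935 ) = 7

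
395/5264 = 395/5264 = 0.08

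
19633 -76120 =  -56487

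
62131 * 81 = 5032611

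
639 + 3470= 4109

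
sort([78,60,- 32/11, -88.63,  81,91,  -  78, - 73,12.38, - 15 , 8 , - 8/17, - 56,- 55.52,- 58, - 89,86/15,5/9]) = [ - 89,-88.63,-78 , - 73,-58, - 56,-55.52, - 15, - 32/11, - 8/17,5/9,86/15, 8, 12.38,60, 78, 81,  91 ]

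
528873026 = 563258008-34384982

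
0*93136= 0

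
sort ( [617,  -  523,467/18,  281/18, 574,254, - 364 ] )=[ - 523, -364,281/18, 467/18, 254, 574,617 ]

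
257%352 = 257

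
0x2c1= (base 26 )113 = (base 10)705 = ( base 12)4A9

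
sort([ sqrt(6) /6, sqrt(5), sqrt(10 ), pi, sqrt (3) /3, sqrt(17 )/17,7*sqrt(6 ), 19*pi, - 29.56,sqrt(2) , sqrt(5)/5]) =[  -  29.56, sqrt ( 17 ) /17,sqrt(6) /6,sqrt(5 ) /5,sqrt( 3) /3,sqrt(2), sqrt(5),pi,sqrt(10 ),7*sqrt(6),19*pi ] 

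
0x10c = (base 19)e2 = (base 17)fd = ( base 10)268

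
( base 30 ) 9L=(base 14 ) 16B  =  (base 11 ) 245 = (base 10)291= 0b100100011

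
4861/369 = 4861/369 =13.17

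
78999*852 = 67307148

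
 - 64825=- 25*2593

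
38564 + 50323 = 88887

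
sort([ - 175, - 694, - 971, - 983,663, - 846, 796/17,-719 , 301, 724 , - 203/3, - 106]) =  [ - 983 , - 971, - 846, - 719,- 694, - 175 , - 106, - 203/3 , 796/17 , 301 , 663,724 ] 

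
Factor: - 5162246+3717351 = - 5^1*288979^1 =- 1444895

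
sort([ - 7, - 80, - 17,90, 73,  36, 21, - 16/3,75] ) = [ - 80, - 17, - 7,  -  16/3, 21,  36, 73,75, 90 ]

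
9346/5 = 1869 + 1/5 = 1869.20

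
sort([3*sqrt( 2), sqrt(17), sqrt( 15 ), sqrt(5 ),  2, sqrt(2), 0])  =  [0, sqrt(2 ),2 , sqrt(5) , sqrt( 15), sqrt(17 ),3*sqrt( 2)]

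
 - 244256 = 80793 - 325049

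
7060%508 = 456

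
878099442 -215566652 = 662532790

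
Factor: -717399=-3^2*79^1 * 1009^1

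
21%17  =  4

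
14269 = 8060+6209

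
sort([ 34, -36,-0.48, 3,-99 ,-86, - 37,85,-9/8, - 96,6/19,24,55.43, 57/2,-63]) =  [ - 99,-96,-86 ,-63,  -  37,-36,-9/8 ,-0.48, 6/19,3 , 24,57/2,34,55.43,  85] 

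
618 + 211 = 829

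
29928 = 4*7482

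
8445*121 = 1021845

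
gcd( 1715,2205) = 245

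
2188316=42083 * 52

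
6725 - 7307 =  - 582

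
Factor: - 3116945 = -5^1*13^1*79^1 * 607^1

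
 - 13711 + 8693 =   -  5018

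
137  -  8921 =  - 8784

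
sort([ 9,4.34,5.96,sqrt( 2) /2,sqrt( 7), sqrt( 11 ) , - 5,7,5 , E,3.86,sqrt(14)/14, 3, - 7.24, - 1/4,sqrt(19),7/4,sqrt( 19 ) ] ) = [ - 7.24, - 5, - 1/4 , sqrt ( 14) /14,sqrt( 2)/2, 7/4, sqrt(7 ),E,3,sqrt( 11 ),3.86,4.34, sqrt(19 ), sqrt( 19),5,5.96 , 7,9]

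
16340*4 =65360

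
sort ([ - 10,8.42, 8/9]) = [ - 10 , 8/9,8.42]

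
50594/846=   59+340/423 = 59.80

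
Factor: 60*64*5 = 19200 = 2^8*3^1*5^2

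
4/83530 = 2/41765 = 0.00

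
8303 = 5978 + 2325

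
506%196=114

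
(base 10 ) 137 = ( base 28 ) 4p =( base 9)162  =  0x89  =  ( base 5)1022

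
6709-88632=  - 81923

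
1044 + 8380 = 9424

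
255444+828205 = 1083649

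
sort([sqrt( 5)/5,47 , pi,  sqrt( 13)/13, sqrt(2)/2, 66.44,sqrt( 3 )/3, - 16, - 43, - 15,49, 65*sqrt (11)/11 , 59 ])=[ - 43, - 16 , - 15,sqrt( 13)/13 , sqrt(5)/5 , sqrt(3) /3, sqrt( 2) /2 , pi,65*sqrt( 11) /11, 47 , 49, 59,66.44]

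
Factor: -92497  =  - 17^1*5441^1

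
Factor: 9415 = 5^1*7^1*269^1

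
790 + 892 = 1682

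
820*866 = 710120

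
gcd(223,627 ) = 1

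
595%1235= 595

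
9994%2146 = 1410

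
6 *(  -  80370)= - 482220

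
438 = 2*219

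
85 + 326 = 411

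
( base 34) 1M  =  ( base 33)1n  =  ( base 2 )111000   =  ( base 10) 56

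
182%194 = 182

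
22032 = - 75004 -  - 97036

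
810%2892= 810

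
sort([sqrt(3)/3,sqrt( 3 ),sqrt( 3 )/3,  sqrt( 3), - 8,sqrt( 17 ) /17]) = [-8, sqrt (17)/17, sqrt( 3 )/3, sqrt( 3 ) /3,sqrt( 3), sqrt( 3)]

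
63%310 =63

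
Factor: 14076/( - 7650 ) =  - 46/25 =-2^1 *5^( - 2)*23^1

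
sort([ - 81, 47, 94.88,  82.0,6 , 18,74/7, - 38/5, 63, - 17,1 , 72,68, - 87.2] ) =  [ - 87.2,-81, - 17, - 38/5,1, 6,74/7,18,47, 63, 68,72, 82.0, 94.88]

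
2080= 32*65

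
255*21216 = 5410080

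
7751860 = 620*12503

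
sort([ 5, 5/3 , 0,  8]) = [ 0, 5/3, 5,8] 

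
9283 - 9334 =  - 51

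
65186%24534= 16118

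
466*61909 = 28849594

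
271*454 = 123034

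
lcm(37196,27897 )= 111588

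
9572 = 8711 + 861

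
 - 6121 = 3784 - 9905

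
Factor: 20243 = 31^1 *653^1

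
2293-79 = 2214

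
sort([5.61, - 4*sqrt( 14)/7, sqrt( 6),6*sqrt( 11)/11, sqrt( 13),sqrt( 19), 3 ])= [ - 4*sqrt ( 14) /7,6*sqrt( 11)/11,sqrt( 6), 3,sqrt( 13), sqrt( 19),5.61]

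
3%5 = 3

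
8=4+4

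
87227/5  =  17445 + 2/5 = 17445.40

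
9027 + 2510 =11537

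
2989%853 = 430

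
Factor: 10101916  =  2^2*11^1*229589^1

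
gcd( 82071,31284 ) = 99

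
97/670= 97/670   =  0.14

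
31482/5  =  6296 + 2/5 = 6296.40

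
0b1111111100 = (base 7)2655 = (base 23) 1l8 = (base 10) 1020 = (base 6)4420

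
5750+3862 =9612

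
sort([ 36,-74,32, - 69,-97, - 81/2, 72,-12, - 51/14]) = [-97 , - 74,-69, - 81/2,-12, - 51/14,32, 36,72 ] 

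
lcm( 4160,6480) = 336960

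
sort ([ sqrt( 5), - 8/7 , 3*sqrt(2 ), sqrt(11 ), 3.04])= [-8/7,  sqrt(5) , 3.04, sqrt( 11 ), 3* sqrt( 2 )] 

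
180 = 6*30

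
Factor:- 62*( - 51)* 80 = 2^5*3^1 * 5^1*17^1*31^1 = 252960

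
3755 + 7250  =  11005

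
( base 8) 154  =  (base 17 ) 66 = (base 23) 4g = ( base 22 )4k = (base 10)108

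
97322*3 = 291966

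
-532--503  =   - 29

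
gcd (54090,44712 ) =18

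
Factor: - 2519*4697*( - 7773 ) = 91968138339 = 3^1*7^1*11^2*61^1*229^1*2591^1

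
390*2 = 780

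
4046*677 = 2739142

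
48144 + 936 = 49080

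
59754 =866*69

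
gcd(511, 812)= 7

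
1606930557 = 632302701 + 974627856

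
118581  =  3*39527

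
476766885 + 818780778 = 1295547663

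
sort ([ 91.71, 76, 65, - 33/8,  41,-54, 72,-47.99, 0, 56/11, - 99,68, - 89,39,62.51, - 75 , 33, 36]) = [ - 99, - 89, - 75,-54, - 47.99, - 33/8, 0,56/11 , 33,  36, 39 , 41, 62.51, 65, 68, 72, 76, 91.71]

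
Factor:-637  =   - 7^2*13^1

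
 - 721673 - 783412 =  - 1505085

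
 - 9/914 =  - 1 + 905/914 = -0.01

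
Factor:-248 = -2^3 * 31^1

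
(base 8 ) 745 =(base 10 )485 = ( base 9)588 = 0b111100101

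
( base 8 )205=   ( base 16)85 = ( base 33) 41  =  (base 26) 53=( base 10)133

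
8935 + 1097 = 10032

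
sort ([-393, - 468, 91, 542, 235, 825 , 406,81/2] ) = [-468, - 393, 81/2, 91, 235, 406 , 542, 825]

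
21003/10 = 21003/10 = 2100.30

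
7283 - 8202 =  - 919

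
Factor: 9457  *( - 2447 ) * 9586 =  - 2^1*7^2*193^1*2447^1*4793^1 = -221832300494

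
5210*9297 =48437370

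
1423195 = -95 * ( - 14981)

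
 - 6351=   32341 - 38692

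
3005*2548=7656740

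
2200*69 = 151800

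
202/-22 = - 10 + 9/11 = - 9.18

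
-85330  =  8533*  ( - 10)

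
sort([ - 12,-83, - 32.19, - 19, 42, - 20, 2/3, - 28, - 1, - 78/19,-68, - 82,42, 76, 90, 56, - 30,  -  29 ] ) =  [ - 83, - 82,-68, - 32.19, - 30, - 29,-28, - 20,-19,-12,-78/19, - 1,2/3,42, 42, 56, 76,90]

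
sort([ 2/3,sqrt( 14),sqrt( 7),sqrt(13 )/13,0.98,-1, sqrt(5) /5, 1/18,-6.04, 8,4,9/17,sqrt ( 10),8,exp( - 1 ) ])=[ - 6.04, - 1,  1/18,sqrt( 13)/13, exp( - 1), sqrt( 5 ) /5, 9/17,2/3, 0.98,  sqrt(7 ),sqrt( 10 ),sqrt( 14), 4, 8, 8] 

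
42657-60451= - 17794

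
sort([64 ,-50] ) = [-50,64]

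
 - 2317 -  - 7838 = 5521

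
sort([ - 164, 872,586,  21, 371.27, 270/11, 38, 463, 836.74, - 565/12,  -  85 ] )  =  [ - 164,  -  85, - 565/12 , 21 , 270/11, 38,  371.27, 463, 586,836.74, 872] 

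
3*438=1314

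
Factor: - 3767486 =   -  2^1*1883743^1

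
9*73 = 657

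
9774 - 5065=4709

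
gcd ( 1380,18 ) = 6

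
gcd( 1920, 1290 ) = 30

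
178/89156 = 89/44578 = 0.00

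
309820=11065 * 28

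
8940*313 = 2798220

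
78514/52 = 1509 + 23/26  =  1509.88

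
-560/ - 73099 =560/73099 = 0.01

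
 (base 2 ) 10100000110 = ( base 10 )1286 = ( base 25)21B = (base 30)1cq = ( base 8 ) 2406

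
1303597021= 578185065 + 725411956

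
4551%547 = 175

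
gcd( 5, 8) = 1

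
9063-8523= 540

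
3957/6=659 + 1/2 = 659.50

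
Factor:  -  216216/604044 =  - 286/799 = -2^1* 11^1*13^1*17^( - 1)*47^( - 1)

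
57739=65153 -7414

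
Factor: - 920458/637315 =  - 946/655=- 2^1*5^( -1 ) * 11^1*43^1 * 131^(-1)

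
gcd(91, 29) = 1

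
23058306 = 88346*261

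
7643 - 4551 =3092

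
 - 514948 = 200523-715471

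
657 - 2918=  - 2261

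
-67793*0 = 0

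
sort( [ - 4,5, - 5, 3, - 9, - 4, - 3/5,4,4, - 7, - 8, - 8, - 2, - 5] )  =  [ - 9, - 8, - 8, - 7, - 5, - 5,  -  4, - 4 , - 2, - 3/5,3,4,4, 5 ]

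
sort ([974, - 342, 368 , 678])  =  [ - 342,368, 678 , 974 ] 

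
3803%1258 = 29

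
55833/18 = 18611/6 = 3101.83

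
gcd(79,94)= 1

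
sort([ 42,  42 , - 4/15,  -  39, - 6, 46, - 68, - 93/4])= [ - 68, - 39, - 93/4, - 6,  -  4/15, 42, 42,46 ] 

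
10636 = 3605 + 7031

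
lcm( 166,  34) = 2822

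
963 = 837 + 126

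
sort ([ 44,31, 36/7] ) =[ 36/7,31,44 ] 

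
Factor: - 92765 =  - 5^1*18553^1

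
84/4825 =84/4825 = 0.02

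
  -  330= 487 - 817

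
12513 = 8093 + 4420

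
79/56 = 79/56 = 1.41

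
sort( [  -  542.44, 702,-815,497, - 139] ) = [ - 815,- 542.44,  -  139,497,  702]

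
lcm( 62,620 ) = 620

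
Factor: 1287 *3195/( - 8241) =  -1370655/2747 = - 3^3*5^1*11^1*13^1*41^(-1 )*67^( -1)*71^1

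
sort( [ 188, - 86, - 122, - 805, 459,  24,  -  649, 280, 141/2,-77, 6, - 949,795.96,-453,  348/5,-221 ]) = [ - 949, - 805, - 649, - 453, - 221, - 122,  -  86, - 77, 6,  24, 348/5,  141/2,188,  280,  459, 795.96 ]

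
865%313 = 239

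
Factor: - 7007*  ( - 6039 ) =3^2*7^2 * 11^2 *13^1*61^1=42315273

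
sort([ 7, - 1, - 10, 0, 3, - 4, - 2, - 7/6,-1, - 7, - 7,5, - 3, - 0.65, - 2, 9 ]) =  [ - 10, - 7, - 7,  -  4, - 3,- 2, - 2, - 7/6, - 1,-1, - 0.65, 0, 3,5, 7,  9]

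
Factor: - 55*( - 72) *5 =2^3 * 3^2*5^2*11^1 = 19800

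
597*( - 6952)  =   - 4150344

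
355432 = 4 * 88858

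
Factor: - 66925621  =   - 7^2*31^1*44059^1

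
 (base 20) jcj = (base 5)222414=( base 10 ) 7859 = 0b1111010110011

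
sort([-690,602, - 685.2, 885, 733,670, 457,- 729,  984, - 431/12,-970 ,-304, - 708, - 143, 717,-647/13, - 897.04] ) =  [ - 970, - 897.04,  -  729 , - 708,  -  690, - 685.2,-304 ,-143,-647/13,-431/12, 457, 602 , 670, 717, 733 , 885, 984]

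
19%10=9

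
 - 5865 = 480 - 6345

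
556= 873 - 317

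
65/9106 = 65/9106 =0.01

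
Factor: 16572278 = 2^1 * 83^1*99833^1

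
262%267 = 262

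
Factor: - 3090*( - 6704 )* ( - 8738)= - 2^6*3^1*5^1*17^1*103^1 * 257^1* 419^1=- 181010815680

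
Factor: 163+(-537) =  - 374 = -  2^1*11^1*17^1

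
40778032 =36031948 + 4746084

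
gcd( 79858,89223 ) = 1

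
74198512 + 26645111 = 100843623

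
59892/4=14973 = 14973.00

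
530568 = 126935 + 403633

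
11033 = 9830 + 1203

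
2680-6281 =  - 3601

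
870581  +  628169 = 1498750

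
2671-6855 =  - 4184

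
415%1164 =415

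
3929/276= 3929/276=14.24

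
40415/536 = 75+215/536 = 75.40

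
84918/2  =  42459 = 42459.00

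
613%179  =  76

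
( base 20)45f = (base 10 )1715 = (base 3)2100112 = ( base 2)11010110011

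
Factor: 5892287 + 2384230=8276517  =  3^2*919613^1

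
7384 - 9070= -1686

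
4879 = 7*697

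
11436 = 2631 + 8805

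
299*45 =13455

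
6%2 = 0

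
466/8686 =233/4343 = 0.05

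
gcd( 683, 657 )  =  1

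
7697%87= 41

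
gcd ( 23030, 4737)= 1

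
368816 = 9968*37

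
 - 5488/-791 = 6  +  106/113=6.94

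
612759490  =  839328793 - 226569303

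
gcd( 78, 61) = 1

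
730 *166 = 121180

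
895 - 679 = 216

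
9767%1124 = 775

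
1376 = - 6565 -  - 7941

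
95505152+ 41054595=136559747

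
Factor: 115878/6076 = 267/14 = 2^( - 1 )*3^1*7^(  -  1) * 89^1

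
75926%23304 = 6014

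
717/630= 1+29/210= 1.14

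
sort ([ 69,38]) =[38,69 ] 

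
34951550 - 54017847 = - 19066297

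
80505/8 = 80505/8 = 10063.12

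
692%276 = 140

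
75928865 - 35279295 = 40649570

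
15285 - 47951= -32666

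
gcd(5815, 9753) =1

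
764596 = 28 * 27307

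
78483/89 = 881 + 74/89 = 881.83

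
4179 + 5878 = 10057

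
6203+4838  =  11041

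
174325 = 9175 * 19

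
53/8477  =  53/8477 = 0.01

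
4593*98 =450114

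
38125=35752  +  2373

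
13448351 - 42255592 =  - 28807241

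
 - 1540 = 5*( - 308) 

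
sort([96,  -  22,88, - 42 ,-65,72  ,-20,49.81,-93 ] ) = [ - 93, -65, - 42, - 22, - 20,49.81,72, 88,96]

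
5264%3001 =2263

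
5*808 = 4040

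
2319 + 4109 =6428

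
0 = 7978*0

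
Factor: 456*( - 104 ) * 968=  - 45906432 = -2^9 * 3^1*11^2*13^1*19^1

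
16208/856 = 18 + 100/107 = 18.93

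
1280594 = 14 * 91471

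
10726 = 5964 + 4762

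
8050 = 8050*1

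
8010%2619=153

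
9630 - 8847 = 783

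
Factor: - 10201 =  - 101^2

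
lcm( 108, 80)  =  2160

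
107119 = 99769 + 7350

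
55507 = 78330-22823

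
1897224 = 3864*491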